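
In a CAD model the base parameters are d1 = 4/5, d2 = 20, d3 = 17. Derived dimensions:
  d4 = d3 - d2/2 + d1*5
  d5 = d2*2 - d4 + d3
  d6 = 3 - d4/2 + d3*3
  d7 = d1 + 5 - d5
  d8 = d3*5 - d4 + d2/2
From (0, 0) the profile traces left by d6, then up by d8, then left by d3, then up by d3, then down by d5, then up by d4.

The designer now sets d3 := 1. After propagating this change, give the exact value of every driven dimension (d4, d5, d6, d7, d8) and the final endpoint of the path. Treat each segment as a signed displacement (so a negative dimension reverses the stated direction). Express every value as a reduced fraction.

d4 = -5
d5 = 46
d6 = 17/2
d7 = -201/5
d8 = 20
endpoint = (-19/2, -30)

Apply edit: d3 := 1
  d4 = d3 - d2/2 + d1*5 = -5
  d5 = d2*2 - d4 + d3 = 46
  d6 = 3 - d4/2 + d3*3 = 17/2
  d7 = d1 + 5 - d5 = -201/5
  d8 = d3*5 - d4 + d2/2 = 20
Walk from origin (0, 0):
  seg 1: left by d6 = 17/2 → (-17/2, 0)
  seg 2: up by d8 = 20 → (-17/2, 20)
  seg 3: left by d3 = 1 → (-19/2, 20)
  seg 4: up by d3 = 1 → (-19/2, 21)
  seg 5: down by d5 = 46 → (-19/2, -25)
  seg 6: up by d4 = -5 → (-19/2, -30)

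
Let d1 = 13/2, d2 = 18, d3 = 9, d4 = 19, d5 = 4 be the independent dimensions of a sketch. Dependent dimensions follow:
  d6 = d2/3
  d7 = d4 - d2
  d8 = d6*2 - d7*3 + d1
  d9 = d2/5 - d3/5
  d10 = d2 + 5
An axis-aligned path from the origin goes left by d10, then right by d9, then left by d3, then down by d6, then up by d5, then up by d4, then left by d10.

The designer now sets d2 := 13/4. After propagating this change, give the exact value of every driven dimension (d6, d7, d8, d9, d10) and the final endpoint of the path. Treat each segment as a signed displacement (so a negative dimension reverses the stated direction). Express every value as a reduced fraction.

Apply edit: d2 := 13/4
  d6 = d2/3 = 13/12
  d7 = d4 - d2 = 63/4
  d8 = d6*2 - d7*3 + d1 = -463/12
  d9 = d2/5 - d3/5 = -23/20
  d10 = d2 + 5 = 33/4
Walk from origin (0, 0):
  seg 1: left by d10 = 33/4 → (-33/4, 0)
  seg 2: right by d9 = -23/20 → (-47/5, 0)
  seg 3: left by d3 = 9 → (-92/5, 0)
  seg 4: down by d6 = 13/12 → (-92/5, -13/12)
  seg 5: up by d5 = 4 → (-92/5, 35/12)
  seg 6: up by d4 = 19 → (-92/5, 263/12)
  seg 7: left by d10 = 33/4 → (-533/20, 263/12)

d6 = 13/12
d7 = 63/4
d8 = -463/12
d9 = -23/20
d10 = 33/4
endpoint = (-533/20, 263/12)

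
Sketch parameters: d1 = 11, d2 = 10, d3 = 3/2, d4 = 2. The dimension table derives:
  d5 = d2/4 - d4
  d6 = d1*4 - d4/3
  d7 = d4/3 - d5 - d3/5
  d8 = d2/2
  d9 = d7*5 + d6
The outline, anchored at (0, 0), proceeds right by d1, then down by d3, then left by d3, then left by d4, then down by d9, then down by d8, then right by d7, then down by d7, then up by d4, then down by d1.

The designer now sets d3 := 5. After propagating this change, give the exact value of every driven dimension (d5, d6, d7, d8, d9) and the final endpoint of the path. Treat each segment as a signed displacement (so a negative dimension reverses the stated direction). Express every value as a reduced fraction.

Apply edit: d3 := 5
  d5 = d2/4 - d4 = 1/2
  d6 = d1*4 - d4/3 = 130/3
  d7 = d4/3 - d5 - d3/5 = -5/6
  d8 = d2/2 = 5
  d9 = d7*5 + d6 = 235/6
Walk from origin (0, 0):
  seg 1: right by d1 = 11 → (11, 0)
  seg 2: down by d3 = 5 → (11, -5)
  seg 3: left by d3 = 5 → (6, -5)
  seg 4: left by d4 = 2 → (4, -5)
  seg 5: down by d9 = 235/6 → (4, -265/6)
  seg 6: down by d8 = 5 → (4, -295/6)
  seg 7: right by d7 = -5/6 → (19/6, -295/6)
  seg 8: down by d7 = -5/6 → (19/6, -145/3)
  seg 9: up by d4 = 2 → (19/6, -139/3)
  seg 10: down by d1 = 11 → (19/6, -172/3)

d5 = 1/2
d6 = 130/3
d7 = -5/6
d8 = 5
d9 = 235/6
endpoint = (19/6, -172/3)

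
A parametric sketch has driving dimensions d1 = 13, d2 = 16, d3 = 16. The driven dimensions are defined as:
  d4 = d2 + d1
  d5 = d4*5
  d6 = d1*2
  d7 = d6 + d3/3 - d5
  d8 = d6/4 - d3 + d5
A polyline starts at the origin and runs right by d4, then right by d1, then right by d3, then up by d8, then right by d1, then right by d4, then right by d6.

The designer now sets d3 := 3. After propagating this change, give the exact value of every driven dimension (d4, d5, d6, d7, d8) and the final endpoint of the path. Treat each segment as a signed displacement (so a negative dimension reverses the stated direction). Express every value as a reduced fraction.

d4 = 29
d5 = 145
d6 = 26
d7 = -118
d8 = 297/2
endpoint = (113, 297/2)

Apply edit: d3 := 3
  d4 = d2 + d1 = 29
  d5 = d4*5 = 145
  d6 = d1*2 = 26
  d7 = d6 + d3/3 - d5 = -118
  d8 = d6/4 - d3 + d5 = 297/2
Walk from origin (0, 0):
  seg 1: right by d4 = 29 → (29, 0)
  seg 2: right by d1 = 13 → (42, 0)
  seg 3: right by d3 = 3 → (45, 0)
  seg 4: up by d8 = 297/2 → (45, 297/2)
  seg 5: right by d1 = 13 → (58, 297/2)
  seg 6: right by d4 = 29 → (87, 297/2)
  seg 7: right by d6 = 26 → (113, 297/2)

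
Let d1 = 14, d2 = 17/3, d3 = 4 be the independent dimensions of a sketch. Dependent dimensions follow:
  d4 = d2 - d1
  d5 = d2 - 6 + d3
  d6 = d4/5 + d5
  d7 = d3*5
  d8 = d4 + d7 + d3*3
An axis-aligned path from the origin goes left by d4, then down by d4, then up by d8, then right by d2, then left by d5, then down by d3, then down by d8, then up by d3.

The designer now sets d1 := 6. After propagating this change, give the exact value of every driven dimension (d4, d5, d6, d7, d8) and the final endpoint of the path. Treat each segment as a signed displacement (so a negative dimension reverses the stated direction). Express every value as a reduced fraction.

Apply edit: d1 := 6
  d4 = d2 - d1 = -1/3
  d5 = d2 - 6 + d3 = 11/3
  d6 = d4/5 + d5 = 18/5
  d7 = d3*5 = 20
  d8 = d4 + d7 + d3*3 = 95/3
Walk from origin (0, 0):
  seg 1: left by d4 = -1/3 → (1/3, 0)
  seg 2: down by d4 = -1/3 → (1/3, 1/3)
  seg 3: up by d8 = 95/3 → (1/3, 32)
  seg 4: right by d2 = 17/3 → (6, 32)
  seg 5: left by d5 = 11/3 → (7/3, 32)
  seg 6: down by d3 = 4 → (7/3, 28)
  seg 7: down by d8 = 95/3 → (7/3, -11/3)
  seg 8: up by d3 = 4 → (7/3, 1/3)

d4 = -1/3
d5 = 11/3
d6 = 18/5
d7 = 20
d8 = 95/3
endpoint = (7/3, 1/3)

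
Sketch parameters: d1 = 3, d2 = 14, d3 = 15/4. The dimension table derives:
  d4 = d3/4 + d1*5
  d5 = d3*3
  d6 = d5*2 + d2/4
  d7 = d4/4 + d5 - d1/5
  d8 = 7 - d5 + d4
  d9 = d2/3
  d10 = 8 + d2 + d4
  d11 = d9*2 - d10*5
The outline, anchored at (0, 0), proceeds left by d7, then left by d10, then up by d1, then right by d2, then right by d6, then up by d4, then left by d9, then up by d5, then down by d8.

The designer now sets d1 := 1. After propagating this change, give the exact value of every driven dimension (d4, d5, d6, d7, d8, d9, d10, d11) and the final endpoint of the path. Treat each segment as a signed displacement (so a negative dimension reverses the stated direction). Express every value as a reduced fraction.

d4 = 95/16
d5 = 45/4
d6 = 26
d7 = 4011/320
d8 = 27/16
d9 = 14/3
d10 = 447/16
d11 = -6257/48
endpoint = (-4933/960, 33/2)

Apply edit: d1 := 1
  d4 = d3/4 + d1*5 = 95/16
  d5 = d3*3 = 45/4
  d6 = d5*2 + d2/4 = 26
  d7 = d4/4 + d5 - d1/5 = 4011/320
  d8 = 7 - d5 + d4 = 27/16
  d9 = d2/3 = 14/3
  d10 = 8 + d2 + d4 = 447/16
  d11 = d9*2 - d10*5 = -6257/48
Walk from origin (0, 0):
  seg 1: left by d7 = 4011/320 → (-4011/320, 0)
  seg 2: left by d10 = 447/16 → (-12951/320, 0)
  seg 3: up by d1 = 1 → (-12951/320, 1)
  seg 4: right by d2 = 14 → (-8471/320, 1)
  seg 5: right by d6 = 26 → (-151/320, 1)
  seg 6: up by d4 = 95/16 → (-151/320, 111/16)
  seg 7: left by d9 = 14/3 → (-4933/960, 111/16)
  seg 8: up by d5 = 45/4 → (-4933/960, 291/16)
  seg 9: down by d8 = 27/16 → (-4933/960, 33/2)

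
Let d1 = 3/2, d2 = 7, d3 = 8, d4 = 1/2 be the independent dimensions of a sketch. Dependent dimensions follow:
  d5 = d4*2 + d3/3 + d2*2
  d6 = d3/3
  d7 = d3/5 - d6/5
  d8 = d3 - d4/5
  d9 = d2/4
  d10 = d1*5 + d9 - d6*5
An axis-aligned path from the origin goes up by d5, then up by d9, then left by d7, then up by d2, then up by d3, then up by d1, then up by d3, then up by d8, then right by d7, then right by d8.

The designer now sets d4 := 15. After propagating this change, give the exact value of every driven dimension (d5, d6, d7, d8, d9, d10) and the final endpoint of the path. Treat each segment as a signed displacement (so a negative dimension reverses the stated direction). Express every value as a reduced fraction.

d5 = 140/3
d6 = 8/3
d7 = 16/15
d8 = 5
d9 = 7/4
d10 = -49/12
endpoint = (5, 935/12)

Apply edit: d4 := 15
  d5 = d4*2 + d3/3 + d2*2 = 140/3
  d6 = d3/3 = 8/3
  d7 = d3/5 - d6/5 = 16/15
  d8 = d3 - d4/5 = 5
  d9 = d2/4 = 7/4
  d10 = d1*5 + d9 - d6*5 = -49/12
Walk from origin (0, 0):
  seg 1: up by d5 = 140/3 → (0, 140/3)
  seg 2: up by d9 = 7/4 → (0, 581/12)
  seg 3: left by d7 = 16/15 → (-16/15, 581/12)
  seg 4: up by d2 = 7 → (-16/15, 665/12)
  seg 5: up by d3 = 8 → (-16/15, 761/12)
  seg 6: up by d1 = 3/2 → (-16/15, 779/12)
  seg 7: up by d3 = 8 → (-16/15, 875/12)
  seg 8: up by d8 = 5 → (-16/15, 935/12)
  seg 9: right by d7 = 16/15 → (0, 935/12)
  seg 10: right by d8 = 5 → (5, 935/12)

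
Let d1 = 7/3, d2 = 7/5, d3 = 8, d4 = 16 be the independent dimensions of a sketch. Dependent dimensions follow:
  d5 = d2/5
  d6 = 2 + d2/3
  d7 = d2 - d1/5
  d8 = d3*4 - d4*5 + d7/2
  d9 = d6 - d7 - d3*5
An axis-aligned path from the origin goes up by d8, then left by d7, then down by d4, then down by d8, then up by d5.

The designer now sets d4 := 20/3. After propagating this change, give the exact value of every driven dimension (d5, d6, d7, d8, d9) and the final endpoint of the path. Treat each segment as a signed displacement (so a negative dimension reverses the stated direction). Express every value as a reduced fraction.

Apply edit: d4 := 20/3
  d5 = d2/5 = 7/25
  d6 = 2 + d2/3 = 37/15
  d7 = d2 - d1/5 = 14/15
  d8 = d3*4 - d4*5 + d7/2 = -13/15
  d9 = d6 - d7 - d3*5 = -577/15
Walk from origin (0, 0):
  seg 1: up by d8 = -13/15 → (0, -13/15)
  seg 2: left by d7 = 14/15 → (-14/15, -13/15)
  seg 3: down by d4 = 20/3 → (-14/15, -113/15)
  seg 4: down by d8 = -13/15 → (-14/15, -20/3)
  seg 5: up by d5 = 7/25 → (-14/15, -479/75)

d5 = 7/25
d6 = 37/15
d7 = 14/15
d8 = -13/15
d9 = -577/15
endpoint = (-14/15, -479/75)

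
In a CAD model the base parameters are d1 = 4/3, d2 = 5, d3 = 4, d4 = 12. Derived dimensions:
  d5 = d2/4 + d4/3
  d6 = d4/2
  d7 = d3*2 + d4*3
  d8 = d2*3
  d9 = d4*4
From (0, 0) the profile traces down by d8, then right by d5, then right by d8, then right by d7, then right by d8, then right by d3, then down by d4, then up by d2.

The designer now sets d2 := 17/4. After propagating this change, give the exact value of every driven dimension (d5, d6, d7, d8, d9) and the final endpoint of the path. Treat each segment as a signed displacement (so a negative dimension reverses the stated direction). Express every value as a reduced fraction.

Apply edit: d2 := 17/4
  d5 = d2/4 + d4/3 = 81/16
  d6 = d4/2 = 6
  d7 = d3*2 + d4*3 = 44
  d8 = d2*3 = 51/4
  d9 = d4*4 = 48
Walk from origin (0, 0):
  seg 1: down by d8 = 51/4 → (0, -51/4)
  seg 2: right by d5 = 81/16 → (81/16, -51/4)
  seg 3: right by d8 = 51/4 → (285/16, -51/4)
  seg 4: right by d7 = 44 → (989/16, -51/4)
  seg 5: right by d8 = 51/4 → (1193/16, -51/4)
  seg 6: right by d3 = 4 → (1257/16, -51/4)
  seg 7: down by d4 = 12 → (1257/16, -99/4)
  seg 8: up by d2 = 17/4 → (1257/16, -41/2)

d5 = 81/16
d6 = 6
d7 = 44
d8 = 51/4
d9 = 48
endpoint = (1257/16, -41/2)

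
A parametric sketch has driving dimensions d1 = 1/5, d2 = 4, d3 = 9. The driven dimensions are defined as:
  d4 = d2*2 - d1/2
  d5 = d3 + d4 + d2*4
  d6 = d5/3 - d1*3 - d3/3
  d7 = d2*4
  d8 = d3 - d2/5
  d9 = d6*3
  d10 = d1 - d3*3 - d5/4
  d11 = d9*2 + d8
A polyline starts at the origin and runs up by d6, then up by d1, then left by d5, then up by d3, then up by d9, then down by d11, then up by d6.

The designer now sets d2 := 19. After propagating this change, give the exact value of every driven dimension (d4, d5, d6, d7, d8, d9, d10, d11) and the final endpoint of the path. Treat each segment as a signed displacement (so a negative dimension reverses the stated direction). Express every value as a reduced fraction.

d4 = 379/10
d5 = 1229/10
d6 = 1121/30
d7 = 76
d8 = 26/5
d9 = 1121/10
d10 = -2301/40
d11 = 1147/5
endpoint = (-1229/10, -1001/30)

Apply edit: d2 := 19
  d4 = d2*2 - d1/2 = 379/10
  d5 = d3 + d4 + d2*4 = 1229/10
  d6 = d5/3 - d1*3 - d3/3 = 1121/30
  d7 = d2*4 = 76
  d8 = d3 - d2/5 = 26/5
  d9 = d6*3 = 1121/10
  d10 = d1 - d3*3 - d5/4 = -2301/40
  d11 = d9*2 + d8 = 1147/5
Walk from origin (0, 0):
  seg 1: up by d6 = 1121/30 → (0, 1121/30)
  seg 2: up by d1 = 1/5 → (0, 1127/30)
  seg 3: left by d5 = 1229/10 → (-1229/10, 1127/30)
  seg 4: up by d3 = 9 → (-1229/10, 1397/30)
  seg 5: up by d9 = 1121/10 → (-1229/10, 476/3)
  seg 6: down by d11 = 1147/5 → (-1229/10, -1061/15)
  seg 7: up by d6 = 1121/30 → (-1229/10, -1001/30)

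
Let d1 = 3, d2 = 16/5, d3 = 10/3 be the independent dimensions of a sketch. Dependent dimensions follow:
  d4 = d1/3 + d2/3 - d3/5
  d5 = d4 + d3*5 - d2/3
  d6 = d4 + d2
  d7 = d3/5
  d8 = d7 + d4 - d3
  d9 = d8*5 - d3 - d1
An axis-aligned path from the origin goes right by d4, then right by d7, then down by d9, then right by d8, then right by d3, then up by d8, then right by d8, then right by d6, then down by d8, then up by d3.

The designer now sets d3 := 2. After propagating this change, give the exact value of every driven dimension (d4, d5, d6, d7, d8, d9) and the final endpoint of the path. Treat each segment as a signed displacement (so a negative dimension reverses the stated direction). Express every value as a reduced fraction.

Apply edit: d3 := 2
  d4 = d1/3 + d2/3 - d3/5 = 5/3
  d5 = d4 + d3*5 - d2/3 = 53/5
  d6 = d4 + d2 = 73/15
  d7 = d3/5 = 2/5
  d8 = d7 + d4 - d3 = 1/15
  d9 = d8*5 - d3 - d1 = -14/3
Walk from origin (0, 0):
  seg 1: right by d4 = 5/3 → (5/3, 0)
  seg 2: right by d7 = 2/5 → (31/15, 0)
  seg 3: down by d9 = -14/3 → (31/15, 14/3)
  seg 4: right by d8 = 1/15 → (32/15, 14/3)
  seg 5: right by d3 = 2 → (62/15, 14/3)
  seg 6: up by d8 = 1/15 → (62/15, 71/15)
  seg 7: right by d8 = 1/15 → (21/5, 71/15)
  seg 8: right by d6 = 73/15 → (136/15, 71/15)
  seg 9: down by d8 = 1/15 → (136/15, 14/3)
  seg 10: up by d3 = 2 → (136/15, 20/3)

d4 = 5/3
d5 = 53/5
d6 = 73/15
d7 = 2/5
d8 = 1/15
d9 = -14/3
endpoint = (136/15, 20/3)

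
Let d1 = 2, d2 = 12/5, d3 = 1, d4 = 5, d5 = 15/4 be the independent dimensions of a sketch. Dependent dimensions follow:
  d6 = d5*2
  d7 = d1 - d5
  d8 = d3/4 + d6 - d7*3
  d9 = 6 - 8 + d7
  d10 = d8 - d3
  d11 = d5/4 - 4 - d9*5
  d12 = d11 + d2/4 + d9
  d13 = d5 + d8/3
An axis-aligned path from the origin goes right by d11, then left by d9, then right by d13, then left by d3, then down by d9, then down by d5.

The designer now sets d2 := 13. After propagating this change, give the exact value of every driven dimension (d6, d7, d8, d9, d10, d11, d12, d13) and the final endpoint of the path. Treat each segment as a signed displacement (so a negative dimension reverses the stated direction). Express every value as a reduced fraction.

d6 = 15/2
d7 = -7/4
d8 = 13
d9 = -15/4
d10 = 12
d11 = 251/16
d12 = 243/16
d13 = 97/12
endpoint = (1273/48, 0)

Apply edit: d2 := 13
  d6 = d5*2 = 15/2
  d7 = d1 - d5 = -7/4
  d8 = d3/4 + d6 - d7*3 = 13
  d9 = 6 - 8 + d7 = -15/4
  d10 = d8 - d3 = 12
  d11 = d5/4 - 4 - d9*5 = 251/16
  d12 = d11 + d2/4 + d9 = 243/16
  d13 = d5 + d8/3 = 97/12
Walk from origin (0, 0):
  seg 1: right by d11 = 251/16 → (251/16, 0)
  seg 2: left by d9 = -15/4 → (311/16, 0)
  seg 3: right by d13 = 97/12 → (1321/48, 0)
  seg 4: left by d3 = 1 → (1273/48, 0)
  seg 5: down by d9 = -15/4 → (1273/48, 15/4)
  seg 6: down by d5 = 15/4 → (1273/48, 0)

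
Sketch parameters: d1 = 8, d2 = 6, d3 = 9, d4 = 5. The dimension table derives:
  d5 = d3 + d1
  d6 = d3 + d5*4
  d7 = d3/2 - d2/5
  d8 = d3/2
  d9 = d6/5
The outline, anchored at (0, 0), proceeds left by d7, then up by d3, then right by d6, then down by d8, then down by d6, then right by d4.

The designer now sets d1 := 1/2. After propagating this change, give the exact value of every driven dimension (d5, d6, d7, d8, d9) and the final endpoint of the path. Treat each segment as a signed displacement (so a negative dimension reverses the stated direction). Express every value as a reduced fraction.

Apply edit: d1 := 1/2
  d5 = d3 + d1 = 19/2
  d6 = d3 + d5*4 = 47
  d7 = d3/2 - d2/5 = 33/10
  d8 = d3/2 = 9/2
  d9 = d6/5 = 47/5
Walk from origin (0, 0):
  seg 1: left by d7 = 33/10 → (-33/10, 0)
  seg 2: up by d3 = 9 → (-33/10, 9)
  seg 3: right by d6 = 47 → (437/10, 9)
  seg 4: down by d8 = 9/2 → (437/10, 9/2)
  seg 5: down by d6 = 47 → (437/10, -85/2)
  seg 6: right by d4 = 5 → (487/10, -85/2)

d5 = 19/2
d6 = 47
d7 = 33/10
d8 = 9/2
d9 = 47/5
endpoint = (487/10, -85/2)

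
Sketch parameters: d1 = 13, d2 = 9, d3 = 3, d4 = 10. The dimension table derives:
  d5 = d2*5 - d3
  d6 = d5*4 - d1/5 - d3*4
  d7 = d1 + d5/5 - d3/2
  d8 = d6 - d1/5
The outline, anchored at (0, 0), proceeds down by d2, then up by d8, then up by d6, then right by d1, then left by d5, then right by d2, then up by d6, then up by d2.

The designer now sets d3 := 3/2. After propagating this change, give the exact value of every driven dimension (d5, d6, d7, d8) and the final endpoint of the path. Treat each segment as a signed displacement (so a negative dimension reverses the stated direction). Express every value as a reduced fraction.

Apply edit: d3 := 3/2
  d5 = d2*5 - d3 = 87/2
  d6 = d5*4 - d1/5 - d3*4 = 827/5
  d7 = d1 + d5/5 - d3/2 = 419/20
  d8 = d6 - d1/5 = 814/5
Walk from origin (0, 0):
  seg 1: down by d2 = 9 → (0, -9)
  seg 2: up by d8 = 814/5 → (0, 769/5)
  seg 3: up by d6 = 827/5 → (0, 1596/5)
  seg 4: right by d1 = 13 → (13, 1596/5)
  seg 5: left by d5 = 87/2 → (-61/2, 1596/5)
  seg 6: right by d2 = 9 → (-43/2, 1596/5)
  seg 7: up by d6 = 827/5 → (-43/2, 2423/5)
  seg 8: up by d2 = 9 → (-43/2, 2468/5)

d5 = 87/2
d6 = 827/5
d7 = 419/20
d8 = 814/5
endpoint = (-43/2, 2468/5)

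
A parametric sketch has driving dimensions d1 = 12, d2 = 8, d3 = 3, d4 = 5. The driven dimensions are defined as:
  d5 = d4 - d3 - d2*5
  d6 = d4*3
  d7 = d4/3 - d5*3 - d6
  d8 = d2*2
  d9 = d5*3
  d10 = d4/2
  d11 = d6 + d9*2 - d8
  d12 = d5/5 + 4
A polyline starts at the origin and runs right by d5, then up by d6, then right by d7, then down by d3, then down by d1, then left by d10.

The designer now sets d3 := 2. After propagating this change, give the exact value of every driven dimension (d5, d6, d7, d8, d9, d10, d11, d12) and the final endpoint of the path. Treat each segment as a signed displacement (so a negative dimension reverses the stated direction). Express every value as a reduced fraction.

d5 = -37
d6 = 15
d7 = 293/3
d8 = 16
d9 = -111
d10 = 5/2
d11 = -223
d12 = -17/5
endpoint = (349/6, 1)

Apply edit: d3 := 2
  d5 = d4 - d3 - d2*5 = -37
  d6 = d4*3 = 15
  d7 = d4/3 - d5*3 - d6 = 293/3
  d8 = d2*2 = 16
  d9 = d5*3 = -111
  d10 = d4/2 = 5/2
  d11 = d6 + d9*2 - d8 = -223
  d12 = d5/5 + 4 = -17/5
Walk from origin (0, 0):
  seg 1: right by d5 = -37 → (-37, 0)
  seg 2: up by d6 = 15 → (-37, 15)
  seg 3: right by d7 = 293/3 → (182/3, 15)
  seg 4: down by d3 = 2 → (182/3, 13)
  seg 5: down by d1 = 12 → (182/3, 1)
  seg 6: left by d10 = 5/2 → (349/6, 1)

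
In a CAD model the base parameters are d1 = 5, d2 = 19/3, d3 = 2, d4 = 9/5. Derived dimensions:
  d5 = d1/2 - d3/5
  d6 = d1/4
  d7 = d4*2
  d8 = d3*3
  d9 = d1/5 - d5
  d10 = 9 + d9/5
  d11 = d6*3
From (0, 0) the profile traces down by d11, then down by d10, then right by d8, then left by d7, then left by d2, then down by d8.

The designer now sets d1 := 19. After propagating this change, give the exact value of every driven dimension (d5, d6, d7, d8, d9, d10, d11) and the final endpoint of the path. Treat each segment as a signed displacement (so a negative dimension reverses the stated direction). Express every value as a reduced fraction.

Apply edit: d1 := 19
  d5 = d1/2 - d3/5 = 91/10
  d6 = d1/4 = 19/4
  d7 = d4*2 = 18/5
  d8 = d3*3 = 6
  d9 = d1/5 - d5 = -53/10
  d10 = 9 + d9/5 = 397/50
  d11 = d6*3 = 57/4
Walk from origin (0, 0):
  seg 1: down by d11 = 57/4 → (0, -57/4)
  seg 2: down by d10 = 397/50 → (0, -2219/100)
  seg 3: right by d8 = 6 → (6, -2219/100)
  seg 4: left by d7 = 18/5 → (12/5, -2219/100)
  seg 5: left by d2 = 19/3 → (-59/15, -2219/100)
  seg 6: down by d8 = 6 → (-59/15, -2819/100)

d5 = 91/10
d6 = 19/4
d7 = 18/5
d8 = 6
d9 = -53/10
d10 = 397/50
d11 = 57/4
endpoint = (-59/15, -2819/100)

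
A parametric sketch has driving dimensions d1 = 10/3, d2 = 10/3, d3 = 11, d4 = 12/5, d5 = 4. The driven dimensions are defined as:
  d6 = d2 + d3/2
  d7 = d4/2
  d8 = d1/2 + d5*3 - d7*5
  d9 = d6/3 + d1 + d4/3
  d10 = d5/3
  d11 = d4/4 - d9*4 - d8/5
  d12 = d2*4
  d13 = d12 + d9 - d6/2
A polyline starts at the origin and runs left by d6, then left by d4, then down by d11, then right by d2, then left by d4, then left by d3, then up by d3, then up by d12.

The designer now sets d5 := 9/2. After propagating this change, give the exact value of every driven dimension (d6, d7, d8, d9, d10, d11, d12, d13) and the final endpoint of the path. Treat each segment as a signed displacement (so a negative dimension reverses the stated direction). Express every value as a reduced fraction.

d6 = 53/6
d7 = 6/5
d8 = 55/6
d9 = 637/90
d10 = 3/2
d11 = -2659/90
d12 = 40/3
d13 = 2879/180
endpoint = (-213/10, 4849/90)

Apply edit: d5 := 9/2
  d6 = d2 + d3/2 = 53/6
  d7 = d4/2 = 6/5
  d8 = d1/2 + d5*3 - d7*5 = 55/6
  d9 = d6/3 + d1 + d4/3 = 637/90
  d10 = d5/3 = 3/2
  d11 = d4/4 - d9*4 - d8/5 = -2659/90
  d12 = d2*4 = 40/3
  d13 = d12 + d9 - d6/2 = 2879/180
Walk from origin (0, 0):
  seg 1: left by d6 = 53/6 → (-53/6, 0)
  seg 2: left by d4 = 12/5 → (-337/30, 0)
  seg 3: down by d11 = -2659/90 → (-337/30, 2659/90)
  seg 4: right by d2 = 10/3 → (-79/10, 2659/90)
  seg 5: left by d4 = 12/5 → (-103/10, 2659/90)
  seg 6: left by d3 = 11 → (-213/10, 2659/90)
  seg 7: up by d3 = 11 → (-213/10, 3649/90)
  seg 8: up by d12 = 40/3 → (-213/10, 4849/90)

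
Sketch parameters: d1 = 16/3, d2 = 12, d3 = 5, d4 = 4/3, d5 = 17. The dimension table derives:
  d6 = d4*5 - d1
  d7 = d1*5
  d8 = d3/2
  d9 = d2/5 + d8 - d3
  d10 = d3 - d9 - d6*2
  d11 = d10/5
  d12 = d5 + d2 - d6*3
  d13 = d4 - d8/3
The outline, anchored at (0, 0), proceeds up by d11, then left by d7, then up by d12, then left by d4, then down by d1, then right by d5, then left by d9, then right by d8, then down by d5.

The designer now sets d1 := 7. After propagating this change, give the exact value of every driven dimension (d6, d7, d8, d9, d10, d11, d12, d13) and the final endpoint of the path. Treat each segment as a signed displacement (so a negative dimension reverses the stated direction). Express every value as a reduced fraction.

d6 = -1/3
d7 = 35
d8 = 5/2
d9 = -1/10
d10 = 173/30
d11 = 173/150
d12 = 30
d13 = 1/2
endpoint = (-251/15, 1073/150)

Apply edit: d1 := 7
  d6 = d4*5 - d1 = -1/3
  d7 = d1*5 = 35
  d8 = d3/2 = 5/2
  d9 = d2/5 + d8 - d3 = -1/10
  d10 = d3 - d9 - d6*2 = 173/30
  d11 = d10/5 = 173/150
  d12 = d5 + d2 - d6*3 = 30
  d13 = d4 - d8/3 = 1/2
Walk from origin (0, 0):
  seg 1: up by d11 = 173/150 → (0, 173/150)
  seg 2: left by d7 = 35 → (-35, 173/150)
  seg 3: up by d12 = 30 → (-35, 4673/150)
  seg 4: left by d4 = 4/3 → (-109/3, 4673/150)
  seg 5: down by d1 = 7 → (-109/3, 3623/150)
  seg 6: right by d5 = 17 → (-58/3, 3623/150)
  seg 7: left by d9 = -1/10 → (-577/30, 3623/150)
  seg 8: right by d8 = 5/2 → (-251/15, 3623/150)
  seg 9: down by d5 = 17 → (-251/15, 1073/150)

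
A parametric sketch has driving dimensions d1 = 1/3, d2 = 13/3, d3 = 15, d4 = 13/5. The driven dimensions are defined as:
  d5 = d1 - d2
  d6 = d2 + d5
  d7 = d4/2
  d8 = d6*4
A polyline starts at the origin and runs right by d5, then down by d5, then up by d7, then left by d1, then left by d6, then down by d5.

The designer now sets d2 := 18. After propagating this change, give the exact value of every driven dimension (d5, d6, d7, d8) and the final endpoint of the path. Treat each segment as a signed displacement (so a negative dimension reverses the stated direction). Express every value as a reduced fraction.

Apply edit: d2 := 18
  d5 = d1 - d2 = -53/3
  d6 = d2 + d5 = 1/3
  d7 = d4/2 = 13/10
  d8 = d6*4 = 4/3
Walk from origin (0, 0):
  seg 1: right by d5 = -53/3 → (-53/3, 0)
  seg 2: down by d5 = -53/3 → (-53/3, 53/3)
  seg 3: up by d7 = 13/10 → (-53/3, 569/30)
  seg 4: left by d1 = 1/3 → (-18, 569/30)
  seg 5: left by d6 = 1/3 → (-55/3, 569/30)
  seg 6: down by d5 = -53/3 → (-55/3, 1099/30)

d5 = -53/3
d6 = 1/3
d7 = 13/10
d8 = 4/3
endpoint = (-55/3, 1099/30)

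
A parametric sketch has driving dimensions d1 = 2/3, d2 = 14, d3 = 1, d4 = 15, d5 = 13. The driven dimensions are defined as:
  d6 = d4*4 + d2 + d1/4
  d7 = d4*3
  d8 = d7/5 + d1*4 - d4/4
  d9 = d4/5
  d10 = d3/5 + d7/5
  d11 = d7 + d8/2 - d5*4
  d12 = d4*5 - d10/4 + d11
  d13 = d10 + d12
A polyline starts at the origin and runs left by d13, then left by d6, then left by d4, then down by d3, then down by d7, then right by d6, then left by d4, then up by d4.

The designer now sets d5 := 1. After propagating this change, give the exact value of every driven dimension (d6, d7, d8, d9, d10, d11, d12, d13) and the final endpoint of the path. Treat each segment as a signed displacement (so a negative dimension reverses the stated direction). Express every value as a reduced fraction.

d6 = 445/6
d7 = 45
d8 = 95/12
d9 = 3
d10 = 46/5
d11 = 1079/24
d12 = 14119/120
d13 = 15223/120
endpoint = (-18823/120, -31)

Apply edit: d5 := 1
  d6 = d4*4 + d2 + d1/4 = 445/6
  d7 = d4*3 = 45
  d8 = d7/5 + d1*4 - d4/4 = 95/12
  d9 = d4/5 = 3
  d10 = d3/5 + d7/5 = 46/5
  d11 = d7 + d8/2 - d5*4 = 1079/24
  d12 = d4*5 - d10/4 + d11 = 14119/120
  d13 = d10 + d12 = 15223/120
Walk from origin (0, 0):
  seg 1: left by d13 = 15223/120 → (-15223/120, 0)
  seg 2: left by d6 = 445/6 → (-8041/40, 0)
  seg 3: left by d4 = 15 → (-8641/40, 0)
  seg 4: down by d3 = 1 → (-8641/40, -1)
  seg 5: down by d7 = 45 → (-8641/40, -46)
  seg 6: right by d6 = 445/6 → (-17023/120, -46)
  seg 7: left by d4 = 15 → (-18823/120, -46)
  seg 8: up by d4 = 15 → (-18823/120, -31)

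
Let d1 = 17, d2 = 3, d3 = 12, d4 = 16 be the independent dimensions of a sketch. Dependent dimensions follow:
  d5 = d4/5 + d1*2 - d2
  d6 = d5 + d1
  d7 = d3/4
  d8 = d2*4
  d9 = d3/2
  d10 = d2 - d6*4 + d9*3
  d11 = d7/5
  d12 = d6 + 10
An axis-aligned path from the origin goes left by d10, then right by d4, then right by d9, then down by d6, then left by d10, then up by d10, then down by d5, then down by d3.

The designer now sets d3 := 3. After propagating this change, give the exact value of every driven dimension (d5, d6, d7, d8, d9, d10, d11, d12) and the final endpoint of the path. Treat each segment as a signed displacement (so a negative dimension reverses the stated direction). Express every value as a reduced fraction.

d5 = 171/5
d6 = 256/5
d7 = 3/4
d8 = 12
d9 = 3/2
d10 = -1973/10
d11 = 3/20
d12 = 306/5
endpoint = (4121/10, -2857/10)

Apply edit: d3 := 3
  d5 = d4/5 + d1*2 - d2 = 171/5
  d6 = d5 + d1 = 256/5
  d7 = d3/4 = 3/4
  d8 = d2*4 = 12
  d9 = d3/2 = 3/2
  d10 = d2 - d6*4 + d9*3 = -1973/10
  d11 = d7/5 = 3/20
  d12 = d6 + 10 = 306/5
Walk from origin (0, 0):
  seg 1: left by d10 = -1973/10 → (1973/10, 0)
  seg 2: right by d4 = 16 → (2133/10, 0)
  seg 3: right by d9 = 3/2 → (1074/5, 0)
  seg 4: down by d6 = 256/5 → (1074/5, -256/5)
  seg 5: left by d10 = -1973/10 → (4121/10, -256/5)
  seg 6: up by d10 = -1973/10 → (4121/10, -497/2)
  seg 7: down by d5 = 171/5 → (4121/10, -2827/10)
  seg 8: down by d3 = 3 → (4121/10, -2857/10)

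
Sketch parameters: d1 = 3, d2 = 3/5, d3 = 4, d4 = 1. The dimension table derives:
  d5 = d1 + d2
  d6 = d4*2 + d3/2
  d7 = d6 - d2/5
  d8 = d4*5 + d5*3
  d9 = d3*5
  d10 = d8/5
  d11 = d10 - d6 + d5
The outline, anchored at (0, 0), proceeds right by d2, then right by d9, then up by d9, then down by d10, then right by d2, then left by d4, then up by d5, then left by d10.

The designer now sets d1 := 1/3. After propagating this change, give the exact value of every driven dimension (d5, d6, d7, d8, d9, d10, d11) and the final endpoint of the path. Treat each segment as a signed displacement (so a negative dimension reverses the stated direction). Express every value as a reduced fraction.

Apply edit: d1 := 1/3
  d5 = d1 + d2 = 14/15
  d6 = d4*2 + d3/2 = 4
  d7 = d6 - d2/5 = 97/25
  d8 = d4*5 + d5*3 = 39/5
  d9 = d3*5 = 20
  d10 = d8/5 = 39/25
  d11 = d10 - d6 + d5 = -113/75
Walk from origin (0, 0):
  seg 1: right by d2 = 3/5 → (3/5, 0)
  seg 2: right by d9 = 20 → (103/5, 0)
  seg 3: up by d9 = 20 → (103/5, 20)
  seg 4: down by d10 = 39/25 → (103/5, 461/25)
  seg 5: right by d2 = 3/5 → (106/5, 461/25)
  seg 6: left by d4 = 1 → (101/5, 461/25)
  seg 7: up by d5 = 14/15 → (101/5, 1453/75)
  seg 8: left by d10 = 39/25 → (466/25, 1453/75)

d5 = 14/15
d6 = 4
d7 = 97/25
d8 = 39/5
d9 = 20
d10 = 39/25
d11 = -113/75
endpoint = (466/25, 1453/75)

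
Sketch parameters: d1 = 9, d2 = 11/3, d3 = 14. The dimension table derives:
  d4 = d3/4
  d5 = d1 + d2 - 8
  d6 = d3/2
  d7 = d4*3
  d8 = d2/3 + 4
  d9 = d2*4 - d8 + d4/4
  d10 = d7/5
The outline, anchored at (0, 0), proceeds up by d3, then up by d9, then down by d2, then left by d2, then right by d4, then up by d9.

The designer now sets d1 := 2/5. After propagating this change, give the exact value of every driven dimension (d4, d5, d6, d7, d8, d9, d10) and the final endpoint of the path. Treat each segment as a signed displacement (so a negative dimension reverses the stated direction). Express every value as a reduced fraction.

Apply edit: d1 := 2/5
  d4 = d3/4 = 7/2
  d5 = d1 + d2 - 8 = -59/15
  d6 = d3/2 = 7
  d7 = d4*3 = 21/2
  d8 = d2/3 + 4 = 47/9
  d9 = d2*4 - d8 + d4/4 = 743/72
  d10 = d7/5 = 21/10
Walk from origin (0, 0):
  seg 1: up by d3 = 14 → (0, 14)
  seg 2: up by d9 = 743/72 → (0, 1751/72)
  seg 3: down by d2 = 11/3 → (0, 1487/72)
  seg 4: left by d2 = 11/3 → (-11/3, 1487/72)
  seg 5: right by d4 = 7/2 → (-1/6, 1487/72)
  seg 6: up by d9 = 743/72 → (-1/6, 1115/36)

d4 = 7/2
d5 = -59/15
d6 = 7
d7 = 21/2
d8 = 47/9
d9 = 743/72
d10 = 21/10
endpoint = (-1/6, 1115/36)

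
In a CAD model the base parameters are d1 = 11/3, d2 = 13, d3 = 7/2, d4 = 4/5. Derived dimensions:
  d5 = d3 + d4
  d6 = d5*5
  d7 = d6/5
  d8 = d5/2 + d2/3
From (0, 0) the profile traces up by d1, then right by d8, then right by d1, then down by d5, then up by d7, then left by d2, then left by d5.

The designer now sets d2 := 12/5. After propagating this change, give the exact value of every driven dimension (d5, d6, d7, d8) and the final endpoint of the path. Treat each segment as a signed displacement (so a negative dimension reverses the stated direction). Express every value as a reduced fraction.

d5 = 43/10
d6 = 43/2
d7 = 43/10
d8 = 59/20
endpoint = (-1/12, 11/3)

Apply edit: d2 := 12/5
  d5 = d3 + d4 = 43/10
  d6 = d5*5 = 43/2
  d7 = d6/5 = 43/10
  d8 = d5/2 + d2/3 = 59/20
Walk from origin (0, 0):
  seg 1: up by d1 = 11/3 → (0, 11/3)
  seg 2: right by d8 = 59/20 → (59/20, 11/3)
  seg 3: right by d1 = 11/3 → (397/60, 11/3)
  seg 4: down by d5 = 43/10 → (397/60, -19/30)
  seg 5: up by d7 = 43/10 → (397/60, 11/3)
  seg 6: left by d2 = 12/5 → (253/60, 11/3)
  seg 7: left by d5 = 43/10 → (-1/12, 11/3)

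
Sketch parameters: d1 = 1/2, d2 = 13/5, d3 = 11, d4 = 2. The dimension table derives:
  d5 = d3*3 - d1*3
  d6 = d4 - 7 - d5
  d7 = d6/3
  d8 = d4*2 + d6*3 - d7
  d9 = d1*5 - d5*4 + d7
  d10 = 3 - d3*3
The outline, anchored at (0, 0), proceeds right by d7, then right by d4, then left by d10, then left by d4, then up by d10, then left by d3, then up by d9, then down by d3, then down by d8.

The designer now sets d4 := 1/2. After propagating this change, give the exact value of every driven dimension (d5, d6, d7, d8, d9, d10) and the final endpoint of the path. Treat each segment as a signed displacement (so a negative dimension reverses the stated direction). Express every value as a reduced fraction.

Apply edit: d4 := 1/2
  d5 = d3*3 - d1*3 = 63/2
  d6 = d4 - 7 - d5 = -38
  d7 = d6/3 = -38/3
  d8 = d4*2 + d6*3 - d7 = -301/3
  d9 = d1*5 - d5*4 + d7 = -817/6
  d10 = 3 - d3*3 = -30
Walk from origin (0, 0):
  seg 1: right by d7 = -38/3 → (-38/3, 0)
  seg 2: right by d4 = 1/2 → (-73/6, 0)
  seg 3: left by d10 = -30 → (107/6, 0)
  seg 4: left by d4 = 1/2 → (52/3, 0)
  seg 5: up by d10 = -30 → (52/3, -30)
  seg 6: left by d3 = 11 → (19/3, -30)
  seg 7: up by d9 = -817/6 → (19/3, -997/6)
  seg 8: down by d3 = 11 → (19/3, -1063/6)
  seg 9: down by d8 = -301/3 → (19/3, -461/6)

d5 = 63/2
d6 = -38
d7 = -38/3
d8 = -301/3
d9 = -817/6
d10 = -30
endpoint = (19/3, -461/6)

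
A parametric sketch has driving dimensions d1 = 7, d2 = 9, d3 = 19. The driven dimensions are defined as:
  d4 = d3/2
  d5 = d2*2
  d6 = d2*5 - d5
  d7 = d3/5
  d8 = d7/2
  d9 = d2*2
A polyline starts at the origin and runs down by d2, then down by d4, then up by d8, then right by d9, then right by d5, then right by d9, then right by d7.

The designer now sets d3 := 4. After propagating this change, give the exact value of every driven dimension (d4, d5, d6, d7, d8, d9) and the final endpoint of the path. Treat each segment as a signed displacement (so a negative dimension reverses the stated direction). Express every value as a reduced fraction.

d4 = 2
d5 = 18
d6 = 27
d7 = 4/5
d8 = 2/5
d9 = 18
endpoint = (274/5, -53/5)

Apply edit: d3 := 4
  d4 = d3/2 = 2
  d5 = d2*2 = 18
  d6 = d2*5 - d5 = 27
  d7 = d3/5 = 4/5
  d8 = d7/2 = 2/5
  d9 = d2*2 = 18
Walk from origin (0, 0):
  seg 1: down by d2 = 9 → (0, -9)
  seg 2: down by d4 = 2 → (0, -11)
  seg 3: up by d8 = 2/5 → (0, -53/5)
  seg 4: right by d9 = 18 → (18, -53/5)
  seg 5: right by d5 = 18 → (36, -53/5)
  seg 6: right by d9 = 18 → (54, -53/5)
  seg 7: right by d7 = 4/5 → (274/5, -53/5)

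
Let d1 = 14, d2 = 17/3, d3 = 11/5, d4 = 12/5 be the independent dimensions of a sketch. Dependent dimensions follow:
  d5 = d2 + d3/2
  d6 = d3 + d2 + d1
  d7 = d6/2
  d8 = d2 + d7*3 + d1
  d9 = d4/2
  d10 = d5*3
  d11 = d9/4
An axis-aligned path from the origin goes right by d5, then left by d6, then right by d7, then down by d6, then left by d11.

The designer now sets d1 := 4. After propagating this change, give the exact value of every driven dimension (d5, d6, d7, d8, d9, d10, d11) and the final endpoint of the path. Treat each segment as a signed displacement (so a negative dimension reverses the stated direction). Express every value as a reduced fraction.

Apply edit: d1 := 4
  d5 = d2 + d3/2 = 203/30
  d6 = d3 + d2 + d1 = 178/15
  d7 = d6/2 = 89/15
  d8 = d2 + d7*3 + d1 = 412/15
  d9 = d4/2 = 6/5
  d10 = d5*3 = 203/10
  d11 = d9/4 = 3/10
Walk from origin (0, 0):
  seg 1: right by d5 = 203/30 → (203/30, 0)
  seg 2: left by d6 = 178/15 → (-51/10, 0)
  seg 3: right by d7 = 89/15 → (5/6, 0)
  seg 4: down by d6 = 178/15 → (5/6, -178/15)
  seg 5: left by d11 = 3/10 → (8/15, -178/15)

d5 = 203/30
d6 = 178/15
d7 = 89/15
d8 = 412/15
d9 = 6/5
d10 = 203/10
d11 = 3/10
endpoint = (8/15, -178/15)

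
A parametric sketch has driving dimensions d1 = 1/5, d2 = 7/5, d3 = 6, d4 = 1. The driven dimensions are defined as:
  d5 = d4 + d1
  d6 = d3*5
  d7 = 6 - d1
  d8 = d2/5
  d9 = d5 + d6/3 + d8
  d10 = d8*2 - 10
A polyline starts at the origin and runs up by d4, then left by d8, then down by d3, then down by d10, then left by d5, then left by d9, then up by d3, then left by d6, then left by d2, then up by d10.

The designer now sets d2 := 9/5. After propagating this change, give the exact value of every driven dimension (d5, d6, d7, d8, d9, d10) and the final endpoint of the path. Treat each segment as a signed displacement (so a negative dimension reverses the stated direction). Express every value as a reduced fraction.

d5 = 6/5
d6 = 30
d7 = 29/5
d8 = 9/25
d9 = 289/25
d10 = -232/25
endpoint = (-1123/25, 1)

Apply edit: d2 := 9/5
  d5 = d4 + d1 = 6/5
  d6 = d3*5 = 30
  d7 = 6 - d1 = 29/5
  d8 = d2/5 = 9/25
  d9 = d5 + d6/3 + d8 = 289/25
  d10 = d8*2 - 10 = -232/25
Walk from origin (0, 0):
  seg 1: up by d4 = 1 → (0, 1)
  seg 2: left by d8 = 9/25 → (-9/25, 1)
  seg 3: down by d3 = 6 → (-9/25, -5)
  seg 4: down by d10 = -232/25 → (-9/25, 107/25)
  seg 5: left by d5 = 6/5 → (-39/25, 107/25)
  seg 6: left by d9 = 289/25 → (-328/25, 107/25)
  seg 7: up by d3 = 6 → (-328/25, 257/25)
  seg 8: left by d6 = 30 → (-1078/25, 257/25)
  seg 9: left by d2 = 9/5 → (-1123/25, 257/25)
  seg 10: up by d10 = -232/25 → (-1123/25, 1)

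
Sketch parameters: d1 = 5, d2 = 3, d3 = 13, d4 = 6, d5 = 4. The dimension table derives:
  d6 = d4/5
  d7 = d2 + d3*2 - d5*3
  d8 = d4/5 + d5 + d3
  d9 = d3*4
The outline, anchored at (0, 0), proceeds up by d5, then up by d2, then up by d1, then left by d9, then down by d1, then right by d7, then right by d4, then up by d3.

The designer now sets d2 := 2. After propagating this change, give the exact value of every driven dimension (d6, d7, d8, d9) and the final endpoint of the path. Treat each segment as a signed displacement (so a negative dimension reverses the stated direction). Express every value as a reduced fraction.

Apply edit: d2 := 2
  d6 = d4/5 = 6/5
  d7 = d2 + d3*2 - d5*3 = 16
  d8 = d4/5 + d5 + d3 = 91/5
  d9 = d3*4 = 52
Walk from origin (0, 0):
  seg 1: up by d5 = 4 → (0, 4)
  seg 2: up by d2 = 2 → (0, 6)
  seg 3: up by d1 = 5 → (0, 11)
  seg 4: left by d9 = 52 → (-52, 11)
  seg 5: down by d1 = 5 → (-52, 6)
  seg 6: right by d7 = 16 → (-36, 6)
  seg 7: right by d4 = 6 → (-30, 6)
  seg 8: up by d3 = 13 → (-30, 19)

d6 = 6/5
d7 = 16
d8 = 91/5
d9 = 52
endpoint = (-30, 19)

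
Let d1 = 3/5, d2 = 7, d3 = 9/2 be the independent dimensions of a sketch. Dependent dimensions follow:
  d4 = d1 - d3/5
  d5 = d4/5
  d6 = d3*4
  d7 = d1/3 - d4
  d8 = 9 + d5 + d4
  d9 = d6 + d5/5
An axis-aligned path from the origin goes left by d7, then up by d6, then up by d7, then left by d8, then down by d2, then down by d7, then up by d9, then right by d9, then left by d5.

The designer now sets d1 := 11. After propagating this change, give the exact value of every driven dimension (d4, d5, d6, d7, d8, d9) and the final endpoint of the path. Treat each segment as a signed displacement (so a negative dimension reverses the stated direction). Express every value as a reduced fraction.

d4 = 101/10
d5 = 101/50
d6 = 18
d7 = -193/30
d8 = 528/25
d9 = 4601/250
endpoint = (1273/750, 7351/250)

Apply edit: d1 := 11
  d4 = d1 - d3/5 = 101/10
  d5 = d4/5 = 101/50
  d6 = d3*4 = 18
  d7 = d1/3 - d4 = -193/30
  d8 = 9 + d5 + d4 = 528/25
  d9 = d6 + d5/5 = 4601/250
Walk from origin (0, 0):
  seg 1: left by d7 = -193/30 → (193/30, 0)
  seg 2: up by d6 = 18 → (193/30, 18)
  seg 3: up by d7 = -193/30 → (193/30, 347/30)
  seg 4: left by d8 = 528/25 → (-2203/150, 347/30)
  seg 5: down by d2 = 7 → (-2203/150, 137/30)
  seg 6: down by d7 = -193/30 → (-2203/150, 11)
  seg 7: up by d9 = 4601/250 → (-2203/150, 7351/250)
  seg 8: right by d9 = 4601/250 → (1394/375, 7351/250)
  seg 9: left by d5 = 101/50 → (1273/750, 7351/250)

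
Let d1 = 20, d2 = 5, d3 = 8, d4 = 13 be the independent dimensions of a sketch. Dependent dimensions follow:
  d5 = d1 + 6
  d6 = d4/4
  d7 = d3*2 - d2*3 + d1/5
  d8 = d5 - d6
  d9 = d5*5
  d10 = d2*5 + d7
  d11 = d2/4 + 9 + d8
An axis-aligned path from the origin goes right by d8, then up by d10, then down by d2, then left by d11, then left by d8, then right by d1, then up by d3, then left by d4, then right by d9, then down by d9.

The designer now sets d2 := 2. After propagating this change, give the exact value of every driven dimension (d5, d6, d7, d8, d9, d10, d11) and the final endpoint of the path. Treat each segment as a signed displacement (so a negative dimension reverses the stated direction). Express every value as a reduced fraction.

d5 = 26
d6 = 13/4
d7 = 14
d8 = 91/4
d9 = 130
d10 = 24
d11 = 129/4
endpoint = (419/4, -100)

Apply edit: d2 := 2
  d5 = d1 + 6 = 26
  d6 = d4/4 = 13/4
  d7 = d3*2 - d2*3 + d1/5 = 14
  d8 = d5 - d6 = 91/4
  d9 = d5*5 = 130
  d10 = d2*5 + d7 = 24
  d11 = d2/4 + 9 + d8 = 129/4
Walk from origin (0, 0):
  seg 1: right by d8 = 91/4 → (91/4, 0)
  seg 2: up by d10 = 24 → (91/4, 24)
  seg 3: down by d2 = 2 → (91/4, 22)
  seg 4: left by d11 = 129/4 → (-19/2, 22)
  seg 5: left by d8 = 91/4 → (-129/4, 22)
  seg 6: right by d1 = 20 → (-49/4, 22)
  seg 7: up by d3 = 8 → (-49/4, 30)
  seg 8: left by d4 = 13 → (-101/4, 30)
  seg 9: right by d9 = 130 → (419/4, 30)
  seg 10: down by d9 = 130 → (419/4, -100)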